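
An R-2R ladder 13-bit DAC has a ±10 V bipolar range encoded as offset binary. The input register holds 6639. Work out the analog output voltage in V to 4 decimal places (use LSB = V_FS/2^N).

LSB = 20 V / 2^13 = 2.441 mV.
V_out = (−10) + 6639 × 0.00244141 V = 6.2085 V.

6.2085 V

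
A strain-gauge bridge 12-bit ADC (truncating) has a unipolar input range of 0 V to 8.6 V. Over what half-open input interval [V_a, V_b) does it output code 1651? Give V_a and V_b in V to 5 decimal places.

[3.46646 V, 3.46855 V)

LSB = 8.6/2^12 = 2.100 mV.
V_a = V_low + 1651·LSB = 3.46646 V; V_b = V_low + 1652·LSB = 3.46855 V.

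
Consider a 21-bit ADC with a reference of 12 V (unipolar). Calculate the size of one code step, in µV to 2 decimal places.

5.72 µV

Full-scale span = 12 V.
LSB = 12 / 2^21 = 12 / 2097152 = 5.72205e-06 V = 5.72 µV.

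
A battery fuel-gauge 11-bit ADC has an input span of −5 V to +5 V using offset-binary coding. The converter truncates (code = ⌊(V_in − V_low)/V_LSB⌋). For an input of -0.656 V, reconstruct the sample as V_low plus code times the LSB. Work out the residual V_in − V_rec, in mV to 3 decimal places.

3.180 mV

Step size: 10 V ÷ 2^11 = 4.883 mV.
(V_in − V_low)/LSB = (-0.656 − (−5))/0.00488281 = 889.6512 → code 889 (floor).
V_rec = (−5) + 889·0.00488281 = -0.65917969 V.
V_in − V_rec = 0.00317969 V = 3.180 mV.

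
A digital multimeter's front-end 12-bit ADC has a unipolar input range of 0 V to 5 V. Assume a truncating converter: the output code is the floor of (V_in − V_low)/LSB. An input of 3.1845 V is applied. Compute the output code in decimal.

code 2608

LSB = 5 V / 4096 = 1.221 mV.
(3.1845 − 0) / 0.0012207 = 2608.742 LSBs.
⌊·⌋(2608.742) = 2608.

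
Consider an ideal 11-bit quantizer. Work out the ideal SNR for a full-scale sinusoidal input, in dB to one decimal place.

SNR ≈ 6.02·N + 1.76 dB = 6.02·11 + 1.76 = 67.98 dB.

68.0 dB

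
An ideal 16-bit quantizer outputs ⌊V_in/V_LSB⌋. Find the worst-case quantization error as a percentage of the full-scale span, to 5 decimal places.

0.00153 %

Truncating → worst-case error = 1 LSB = V_FS/2^16, so 100/65536 = 0.00152588 % of full scale.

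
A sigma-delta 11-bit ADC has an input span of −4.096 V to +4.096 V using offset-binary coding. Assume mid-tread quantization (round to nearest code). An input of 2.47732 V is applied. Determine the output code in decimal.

code 1643

With 2048 levels over 8.192 V, one step is 4.000 mV.
(V_in − V_low)/LSB = (2.47732 − (−4.096)) / 0.004 = 1643.330.
Round → code 1643.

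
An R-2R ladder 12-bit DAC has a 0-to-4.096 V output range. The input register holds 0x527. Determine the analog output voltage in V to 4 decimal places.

LSB = 4.096 V / 2^12 = 1.000 mV.
Code 0x527 = 1319 decimal.
V_out = 0 + 1319 × 0.001 V = 1.319 V.

1.3190 V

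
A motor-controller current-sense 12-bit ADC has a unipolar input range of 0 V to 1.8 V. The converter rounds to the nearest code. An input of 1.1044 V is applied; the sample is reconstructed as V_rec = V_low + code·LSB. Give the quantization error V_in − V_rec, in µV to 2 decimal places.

54.30 µV

LSB = 1.8/2^12 = 439.45 µV.
(V_in − V_low)/LSB = (1.1044 − 0)/0.000439453 = 2513.1236 → code 2513 (round).
Reconstructed: 1.1043457 V.
Difference: 5.42969e-05 V → 54.30 µV.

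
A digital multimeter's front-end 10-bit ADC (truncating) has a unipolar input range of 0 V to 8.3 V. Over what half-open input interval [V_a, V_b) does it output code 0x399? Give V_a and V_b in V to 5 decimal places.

LSB = 8.3/2^10 = 8.105 mV.
Code 0x399 = 921 decimal.
V_a = V_low + 921·LSB = 7.46514 V; V_b = V_low + 922·LSB = 7.47324 V.

[7.46514 V, 7.47324 V)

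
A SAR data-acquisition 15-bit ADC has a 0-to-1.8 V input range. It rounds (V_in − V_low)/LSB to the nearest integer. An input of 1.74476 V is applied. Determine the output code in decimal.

code 31762

Full-scale span = 1.8 V; LSB = 1.8/2^15 = 54.93 µV.
(1.74476 − 0) / 5.49316e-05 = 31762.386 LSBs.
So the output code is 31762.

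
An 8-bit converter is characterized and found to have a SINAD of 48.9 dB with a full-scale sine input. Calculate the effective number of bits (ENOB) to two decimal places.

7.83 bits

ENOB = (SINAD − 1.76) / 6.02 = (48.9 − 1.76)/6.02 = 7.831.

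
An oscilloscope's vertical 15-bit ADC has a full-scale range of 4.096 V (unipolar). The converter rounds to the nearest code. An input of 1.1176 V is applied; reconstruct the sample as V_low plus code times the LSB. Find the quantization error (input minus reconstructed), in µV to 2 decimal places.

-25.00 µV

Step size: 4.096 V ÷ 2^15 = 125.00 µV.
(1.1176 − 0)/0.000125 = 8940.8000; round gives code 8941.
V_rec = 0 + 8941·0.000125 = 1.117625 V.
Error = 1.1176 − 1.117625 = -2.5e-05 V = -25.00 µV.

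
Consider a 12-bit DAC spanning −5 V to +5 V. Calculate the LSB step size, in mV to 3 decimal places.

Full-scale span = 10 V.
LSB = 10 / 2^12 = 10 / 4096 = 0.00244141 V = 2.441 mV.

2.441 mV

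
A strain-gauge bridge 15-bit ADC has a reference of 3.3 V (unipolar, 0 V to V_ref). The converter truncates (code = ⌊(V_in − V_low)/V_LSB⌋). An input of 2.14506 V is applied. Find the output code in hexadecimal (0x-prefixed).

code 0x5333 (decimal 21299)

Full-scale span = 3.3 V; LSB = 3.3/2^15 = 100.71 µV.
Input sits at 21299.796 steps above V_low.
⌊·⌋(21299.796) = 21299.
In hexadecimal (0x-prefixed): 0x5333.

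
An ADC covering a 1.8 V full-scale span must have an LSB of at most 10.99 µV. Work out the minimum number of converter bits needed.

18 bits

Number of steps required ≥ 1.8 V / 10.99 µV = 163785.26.
Need 2^N ≥ 163785.26; 2^17 = 131072, 2^18 = 262144.
Minimum N = 18.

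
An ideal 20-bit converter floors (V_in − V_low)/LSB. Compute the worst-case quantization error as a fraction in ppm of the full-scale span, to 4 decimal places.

0.9537 ppm

Truncating → worst-case error = 1 LSB = V_FS/2^20, so 1e+06/1048576 = 0.953674 ppm of full scale.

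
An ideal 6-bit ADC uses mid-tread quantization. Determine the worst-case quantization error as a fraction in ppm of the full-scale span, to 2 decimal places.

7812.50 ppm

Rounding → worst-case error = ½ LSB = V_FS/2^7, so 1e+06/128 = 7812.5 ppm of full scale.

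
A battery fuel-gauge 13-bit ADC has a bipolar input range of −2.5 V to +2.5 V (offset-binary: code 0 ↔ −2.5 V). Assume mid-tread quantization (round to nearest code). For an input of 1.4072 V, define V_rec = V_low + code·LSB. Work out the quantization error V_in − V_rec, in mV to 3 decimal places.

-0.271 mV

One LSB is 5 V / 8192 = 0.610 mV.
(1.4072 − (−2.5))/0.000610352 = 6401.5565; round gives code 6402.
V_rec = (−2.5) + 6402·0.000610352 = 1.4074707 V.
Error = 1.4072 − 1.4074707 = -0.000270703 V = -0.271 mV.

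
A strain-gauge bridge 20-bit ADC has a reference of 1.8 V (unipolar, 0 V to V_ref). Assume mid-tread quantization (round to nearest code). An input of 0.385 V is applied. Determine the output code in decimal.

code 224279

With 1048576 levels over 1.8 V, one step is 1.72 µV.
(0.385 − 0) / 1.71661e-06 = 224278.756 LSBs.
So the output code is 224279.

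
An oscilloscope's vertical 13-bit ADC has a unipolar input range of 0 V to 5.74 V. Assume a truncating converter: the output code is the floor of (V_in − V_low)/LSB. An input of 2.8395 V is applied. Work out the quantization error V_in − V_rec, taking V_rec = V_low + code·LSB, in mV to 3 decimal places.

0.330 mV

One LSB is 5.74 V / 8192 = 0.701 mV.
(V_in − V_low)/LSB = (2.8395 − 0)/0.000700684 = 4052.4711 → code 4052 (floor).
V_rec = 0 + 4052·0.000700684 = 2.8391699 V.
Difference: 0.000330078 V → 0.330 mV.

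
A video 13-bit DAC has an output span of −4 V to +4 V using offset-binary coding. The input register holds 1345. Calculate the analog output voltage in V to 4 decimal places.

LSB = 8 V / 2^13 = 0.977 mV.
V_out = (−4) + 1345 × 0.000976562 V = -2.68652 V.

-2.6865 V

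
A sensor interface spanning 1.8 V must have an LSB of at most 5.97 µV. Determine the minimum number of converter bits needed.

Number of steps required ≥ 1.8 V / 5.97 µV = 301507.54.
Need 2^N ≥ 301507.54; 2^18 = 262144, 2^19 = 524288.
Minimum N = 19.

19 bits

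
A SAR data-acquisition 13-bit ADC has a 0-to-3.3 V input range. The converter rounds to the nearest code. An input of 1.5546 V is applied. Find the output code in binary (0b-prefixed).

Full-scale span = 3.3 V; LSB = 3.3/2^13 = 402.83 µV.
(1.5546 − 0) / 0.000402832 = 3859.177 LSBs.
round(3859.177) = 3859.
In binary (0b-prefixed): 0b111100010011.

code 0b111100010011 (decimal 3859)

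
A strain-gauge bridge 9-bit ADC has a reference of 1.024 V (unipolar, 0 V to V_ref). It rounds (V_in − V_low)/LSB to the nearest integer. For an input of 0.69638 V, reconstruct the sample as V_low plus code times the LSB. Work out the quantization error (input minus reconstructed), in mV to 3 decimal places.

0.380 mV

One LSB is 1.024 V / 512 = 2.000 mV.
Scaled input = 348.1900 LSBs, so code = 348.
V_rec = 0 + 348·0.002 = 0.696 V.
Difference: 0.00038 V → 0.380 mV.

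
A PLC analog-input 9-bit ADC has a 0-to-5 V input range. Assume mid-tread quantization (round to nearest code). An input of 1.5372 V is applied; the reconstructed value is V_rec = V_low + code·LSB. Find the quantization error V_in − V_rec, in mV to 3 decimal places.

Step size: 5 V ÷ 2^9 = 9.766 mV.
(1.5372 − 0)/0.00976562 = 157.4093; round gives code 157.
Code 157 maps back to 0 + 157×0.00976562 V = 1.5332031 V.
V_in − V_rec = 0.00399688 V = 3.997 mV.

3.997 mV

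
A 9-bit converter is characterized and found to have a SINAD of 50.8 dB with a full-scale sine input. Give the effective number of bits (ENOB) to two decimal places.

ENOB = (SINAD − 1.76) / 6.02 = (50.8 − 1.76)/6.02 = 8.146.

8.15 bits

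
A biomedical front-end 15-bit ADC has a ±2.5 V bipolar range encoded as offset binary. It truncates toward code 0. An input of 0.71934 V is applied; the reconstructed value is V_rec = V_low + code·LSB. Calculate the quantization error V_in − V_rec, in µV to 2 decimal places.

40.68 µV

One LSB is 5 V / 32768 = 152.59 µV.
(0.71934 − (−2.5))/0.000152588 = 21098.2666; ⌊·⌋ gives code 21098.
Code 21098 maps back to (−2.5) + 21098×0.000152588 V = 0.71929932 V.
Difference: 4.06836e-05 V → 40.68 µV.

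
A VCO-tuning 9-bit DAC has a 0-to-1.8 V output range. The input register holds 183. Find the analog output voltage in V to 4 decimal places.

LSB = 1.8 V / 2^9 = 3.516 mV.
V_out = 0 + 183 × 0.00351563 V = 0.643359 V.

0.6434 V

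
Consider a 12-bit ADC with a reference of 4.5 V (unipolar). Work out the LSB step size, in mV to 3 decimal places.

Full-scale span = 4.5 V.
LSB = 4.5 / 2^12 = 4.5 / 4096 = 0.00109863 V = 1.099 mV.

1.099 mV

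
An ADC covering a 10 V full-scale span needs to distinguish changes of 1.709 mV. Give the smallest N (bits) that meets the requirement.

13 bits

Number of steps required ≥ 10 V / 1.709 mV = 5851.38.
Need 2^N ≥ 5851.38; 2^12 = 4096, 2^13 = 8192.
Minimum N = 13.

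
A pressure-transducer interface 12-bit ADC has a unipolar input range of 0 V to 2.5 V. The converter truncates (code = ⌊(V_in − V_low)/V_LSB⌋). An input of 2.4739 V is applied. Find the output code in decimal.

code 4053

With 4096 levels over 2.5 V, one step is 0.610 mV.
(V_in − V_low)/LSB = (2.4739 − 0) / 0.000610352 = 4053.238.
So the output code is 4053.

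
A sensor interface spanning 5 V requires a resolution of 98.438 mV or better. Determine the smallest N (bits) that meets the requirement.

6 bits

Number of steps required ≥ 5 V / 98.438 mV = 50.79.
Need 2^N ≥ 50.79; 2^5 = 32, 2^6 = 64.
Minimum N = 6.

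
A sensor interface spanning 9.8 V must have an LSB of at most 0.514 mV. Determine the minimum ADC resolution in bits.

15 bits

Number of steps required ≥ 9.8 V / 0.514 mV = 19066.15.
Need 2^N ≥ 19066.15; 2^14 = 16384, 2^15 = 32768.
Minimum N = 15.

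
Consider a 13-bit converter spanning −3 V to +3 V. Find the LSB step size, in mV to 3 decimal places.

Full-scale span = 6 V.
LSB = 6 / 2^13 = 6 / 8192 = 0.000732422 V = 0.732 mV.

0.732 mV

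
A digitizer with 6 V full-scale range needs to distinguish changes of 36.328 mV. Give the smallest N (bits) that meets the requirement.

8 bits

Number of steps required ≥ 6 V / 36.328 mV = 165.16.
Need 2^N ≥ 165.16; 2^7 = 128, 2^8 = 256.
Minimum N = 8.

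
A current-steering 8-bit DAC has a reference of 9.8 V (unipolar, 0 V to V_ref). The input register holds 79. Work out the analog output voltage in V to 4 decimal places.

LSB = 9.8 V / 2^8 = 38.281 mV.
V_out = 0 + 79 × 0.0382813 V = 3.02422 V.

3.0242 V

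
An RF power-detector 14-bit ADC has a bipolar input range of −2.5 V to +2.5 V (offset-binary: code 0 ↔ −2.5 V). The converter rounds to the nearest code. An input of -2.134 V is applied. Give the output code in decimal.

With 16384 levels over 5 V, one step is 305.18 µV.
Input sits at 1199.309 steps above V_low.
round(1199.309) = 1199.

code 1199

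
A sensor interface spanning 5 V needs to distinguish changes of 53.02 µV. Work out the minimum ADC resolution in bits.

17 bits

Number of steps required ≥ 5 V / 53.02 µV = 94304.04.
Need 2^N ≥ 94304.04; 2^16 = 65536, 2^17 = 131072.
Minimum N = 17.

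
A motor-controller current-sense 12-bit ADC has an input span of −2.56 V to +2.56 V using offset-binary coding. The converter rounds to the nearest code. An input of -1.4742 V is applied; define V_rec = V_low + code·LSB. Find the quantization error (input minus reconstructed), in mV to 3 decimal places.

-0.450 mV

One LSB is 5.12 V / 4096 = 1.250 mV.
Scaled input = 868.6400 LSBs, so code = 869.
Reconstructed: -1.47375 V.
Difference: -0.00045 V → -0.450 mV.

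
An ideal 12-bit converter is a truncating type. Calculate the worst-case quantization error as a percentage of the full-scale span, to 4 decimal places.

0.0244 %

Truncating → worst-case error = 1 LSB = V_FS/2^12, so 100/4096 = 0.0244141 % of full scale.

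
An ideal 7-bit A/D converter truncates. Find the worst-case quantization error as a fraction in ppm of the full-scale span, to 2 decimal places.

7812.50 ppm

Truncating → worst-case error = 1 LSB = V_FS/2^7, so 1e+06/128 = 7812.5 ppm of full scale.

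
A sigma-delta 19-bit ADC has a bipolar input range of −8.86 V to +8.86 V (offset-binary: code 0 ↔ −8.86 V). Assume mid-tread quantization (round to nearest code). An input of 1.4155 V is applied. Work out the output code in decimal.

code 304025

Full-scale span = 17.72 V; LSB = 17.72/2^19 = 33.80 µV.
(V_in − V_low)/LSB = (1.4155 − (−8.86)) / 3.37982e-05 = 304024.907.
Round → code 304025.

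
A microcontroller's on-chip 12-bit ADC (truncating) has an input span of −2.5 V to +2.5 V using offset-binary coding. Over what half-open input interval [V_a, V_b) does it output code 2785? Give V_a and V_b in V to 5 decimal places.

LSB = 5/2^12 = 1.221 mV.
V_a = V_low + 2785·LSB = 0.899658 V; V_b = V_low + 2786·LSB = 0.900879 V.

[0.89966 V, 0.90088 V)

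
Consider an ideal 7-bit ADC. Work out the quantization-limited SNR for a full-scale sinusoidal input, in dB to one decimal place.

43.9 dB

SNR ≈ 6.02·N + 1.76 dB = 6.02·7 + 1.76 = 43.90 dB.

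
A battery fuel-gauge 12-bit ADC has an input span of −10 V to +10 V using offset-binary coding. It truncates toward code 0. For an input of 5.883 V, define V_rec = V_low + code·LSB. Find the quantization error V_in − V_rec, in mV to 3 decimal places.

LSB = 20/2^12 = 4.883 mV.
(V_in − V_low)/LSB = (5.883 − (−10))/0.00488281 = 3252.8384 → code 3252 (floor).
V_rec = (−10) + 3252·0.00488281 = 5.8789062 V.
V_in − V_rec = 0.00409375 V = 4.094 mV.

4.094 mV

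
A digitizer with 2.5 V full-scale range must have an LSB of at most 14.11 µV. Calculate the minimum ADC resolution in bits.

18 bits

Number of steps required ≥ 2.5 V / 14.11 µV = 177179.31.
Need 2^N ≥ 177179.31; 2^17 = 131072, 2^18 = 262144.
Minimum N = 18.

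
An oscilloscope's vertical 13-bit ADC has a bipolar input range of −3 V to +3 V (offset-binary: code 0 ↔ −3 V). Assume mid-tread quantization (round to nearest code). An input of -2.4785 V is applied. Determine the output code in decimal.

LSB = 6 V / 8192 = 0.732 mV.
(V_in − V_low)/LSB = (-2.4785 − (−3)) / 0.000732422 = 712.021.
round(712.021) = 712.

code 712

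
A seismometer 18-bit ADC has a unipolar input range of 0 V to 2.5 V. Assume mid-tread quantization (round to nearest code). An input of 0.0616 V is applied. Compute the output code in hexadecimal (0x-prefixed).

With 262144 levels over 2.5 V, one step is 9.54 µV.
(V_in − V_low)/LSB = (0.0616 − 0) / 9.53674e-06 = 6459.228.
round(6459.228) = 6459.
In hexadecimal (0x-prefixed): 0x193B.

code 0x193B (decimal 6459)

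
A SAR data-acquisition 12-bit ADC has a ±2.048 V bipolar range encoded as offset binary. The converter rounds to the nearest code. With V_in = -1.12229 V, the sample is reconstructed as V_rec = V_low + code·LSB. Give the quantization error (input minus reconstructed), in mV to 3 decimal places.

One LSB is 4.096 V / 4096 = 1.000 mV.
(V_in − V_low)/LSB = (-1.12229 − (−2.048))/0.001 = 925.7100 → code 926 (round).
Code 926 maps back to (−2.048) + 926×0.001 V = -1.122 V.
Difference: -0.00029 V → -0.290 mV.

-0.290 mV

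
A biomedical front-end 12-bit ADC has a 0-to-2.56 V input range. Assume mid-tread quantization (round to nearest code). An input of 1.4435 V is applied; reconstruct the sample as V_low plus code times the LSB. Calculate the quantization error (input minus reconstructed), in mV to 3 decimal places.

-0.250 mV

LSB = 2.56/2^12 = 0.625 mV.
Scaled input = 2309.6000 LSBs, so code = 2310.
Reconstructed: 1.44375 V.
Error = 1.4435 − 1.44375 = -0.00025 V = -0.250 mV.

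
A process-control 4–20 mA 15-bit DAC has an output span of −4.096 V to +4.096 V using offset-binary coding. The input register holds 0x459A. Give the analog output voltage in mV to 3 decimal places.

358.500 mV

LSB = 8.192 V / 2^15 = 250.00 µV.
Code 0x459A = 17818 decimal.
V_out = (−4.096) + 17818 × 0.00025 V = 0.3585 V.
= 358.500 mV.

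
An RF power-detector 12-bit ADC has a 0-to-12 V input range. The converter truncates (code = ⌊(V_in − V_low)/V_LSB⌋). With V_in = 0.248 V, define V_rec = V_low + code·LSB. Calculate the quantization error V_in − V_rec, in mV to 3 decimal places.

LSB = 12/2^12 = 2.930 mV.
(V_in − V_low)/LSB = (0.248 − 0)/0.00292969 = 84.6507 → code 84 (floor).
Reconstructed: 0.24609375 V.
V_in − V_rec = 0.00190625 V = 1.906 mV.

1.906 mV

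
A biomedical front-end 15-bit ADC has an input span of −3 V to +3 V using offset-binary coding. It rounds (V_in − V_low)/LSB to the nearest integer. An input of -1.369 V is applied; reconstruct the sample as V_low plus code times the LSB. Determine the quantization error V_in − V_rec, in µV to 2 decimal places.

79.59 µV

LSB = 6/2^15 = 183.11 µV.
(V_in − V_low)/LSB = (-1.369 − (−3))/0.000183105 = 8907.4347 → code 8907 (round).
V_rec = (−3) + 8907·0.000183105 = -1.3690796 V.
Error = -1.369 − (−1.3690796) = 7.95898e-05 V = 79.59 µV.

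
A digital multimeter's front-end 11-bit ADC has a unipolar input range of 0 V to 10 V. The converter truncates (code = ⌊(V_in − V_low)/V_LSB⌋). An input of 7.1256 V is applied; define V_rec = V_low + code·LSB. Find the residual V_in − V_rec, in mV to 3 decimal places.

Step size: 10 V ÷ 2^11 = 4.883 mV.
(V_in − V_low)/LSB = (7.1256 − 0)/0.00488281 = 1459.3229 → code 1459 (floor).
Reconstructed: 7.1240234 V.
Error = 7.1256 − 7.1240234 = 0.00157656 V = 1.577 mV.

1.577 mV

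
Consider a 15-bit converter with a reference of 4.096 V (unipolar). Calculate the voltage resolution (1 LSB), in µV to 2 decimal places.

Full-scale span = 4.096 V.
LSB = 4.096 / 2^15 = 4.096 / 32768 = 0.000125 V = 125.00 µV.

125.00 µV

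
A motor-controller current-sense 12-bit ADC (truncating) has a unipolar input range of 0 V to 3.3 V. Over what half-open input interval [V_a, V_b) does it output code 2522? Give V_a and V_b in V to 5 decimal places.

LSB = 3.3/2^12 = 0.806 mV.
V_a = V_low + 2522·LSB = 2.03188 V; V_b = V_low + 2523·LSB = 2.03269 V.

[2.03188 V, 2.03269 V)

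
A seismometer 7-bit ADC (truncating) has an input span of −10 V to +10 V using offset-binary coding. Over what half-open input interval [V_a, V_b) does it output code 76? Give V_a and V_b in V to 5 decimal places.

LSB = 20/2^7 = 156.250 mV.
V_a = V_low + 76·LSB = 1.875 V; V_b = V_low + 77·LSB = 2.03125 V.

[1.87500 V, 2.03125 V)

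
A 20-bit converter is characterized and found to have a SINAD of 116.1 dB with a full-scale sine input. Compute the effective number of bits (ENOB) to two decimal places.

ENOB = (SINAD − 1.76) / 6.02 = (116.1 − 1.76)/6.02 = 18.993.

18.99 bits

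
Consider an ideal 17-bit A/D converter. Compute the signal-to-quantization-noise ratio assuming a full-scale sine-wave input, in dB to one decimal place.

104.1 dB

SNR ≈ 6.02·N + 1.76 dB = 6.02·17 + 1.76 = 104.10 dB.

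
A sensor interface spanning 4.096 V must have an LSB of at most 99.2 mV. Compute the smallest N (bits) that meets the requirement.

6 bits

Number of steps required ≥ 4.096 V / 99.2 mV = 41.29.
Need 2^N ≥ 41.29; 2^5 = 32, 2^6 = 64.
Minimum N = 6.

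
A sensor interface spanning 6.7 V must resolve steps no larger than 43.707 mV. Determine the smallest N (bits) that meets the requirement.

8 bits

Number of steps required ≥ 6.7 V / 43.707 mV = 153.29.
Need 2^N ≥ 153.29; 2^7 = 128, 2^8 = 256.
Minimum N = 8.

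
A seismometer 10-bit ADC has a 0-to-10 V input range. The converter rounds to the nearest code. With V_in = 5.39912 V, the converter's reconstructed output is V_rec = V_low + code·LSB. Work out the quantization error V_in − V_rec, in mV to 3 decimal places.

-1.271 mV

One LSB is 10 V / 1024 = 9.766 mV.
Scaled input = 552.8699 LSBs, so code = 553.
Code 553 maps back to 0 + 553×0.00976562 V = 5.4003906 V.
V_in − V_rec = -0.00127063 V = -1.271 mV.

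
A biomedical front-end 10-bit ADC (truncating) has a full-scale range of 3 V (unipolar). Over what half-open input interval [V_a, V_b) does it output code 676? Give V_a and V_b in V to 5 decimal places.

[1.98047 V, 1.98340 V)

LSB = 3/2^10 = 2.930 mV.
V_a = V_low + 676·LSB = 1.98047 V; V_b = V_low + 677·LSB = 1.9834 V.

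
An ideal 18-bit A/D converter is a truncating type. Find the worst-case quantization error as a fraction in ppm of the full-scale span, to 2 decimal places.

3.81 ppm

Truncating → worst-case error = 1 LSB = V_FS/2^18, so 1e+06/262144 = 3.8147 ppm of full scale.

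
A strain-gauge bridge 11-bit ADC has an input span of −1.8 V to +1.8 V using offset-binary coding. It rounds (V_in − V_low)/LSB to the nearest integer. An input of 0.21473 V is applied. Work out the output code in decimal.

LSB = 3.6 V / 2048 = 1.758 mV.
Input sits at 1146.158 steps above V_low.
round(1146.158) = 1146.

code 1146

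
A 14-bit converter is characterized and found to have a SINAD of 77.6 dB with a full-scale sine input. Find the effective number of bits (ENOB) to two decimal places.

12.60 bits

ENOB = (SINAD − 1.76) / 6.02 = (77.6 − 1.76)/6.02 = 12.598.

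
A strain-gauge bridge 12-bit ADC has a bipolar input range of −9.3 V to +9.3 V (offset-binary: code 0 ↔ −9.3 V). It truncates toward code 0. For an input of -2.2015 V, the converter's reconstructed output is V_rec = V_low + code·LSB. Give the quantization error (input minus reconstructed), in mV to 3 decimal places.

LSB = 18.6/2^12 = 4.541 mV.
(-2.2015 − (−9.3))/0.00454102 = 1563.1966; ⌊·⌋ gives code 1563.
Code 1563 maps back to (−9.3) + 1563×0.00454102 V = -2.2023926 V.
Error = -2.2015 − (−2.2023926) = 0.000892578 V = 0.893 mV.

0.893 mV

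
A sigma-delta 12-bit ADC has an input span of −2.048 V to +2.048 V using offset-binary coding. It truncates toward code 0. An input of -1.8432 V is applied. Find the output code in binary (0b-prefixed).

With 4096 levels over 4.096 V, one step is 1.000 mV.
(-1.8432 − (−2.048)) / 0.001 = 204.800 LSBs.
So the output code is 204.
In binary (0b-prefixed): 0b11001100.

code 0b11001100 (decimal 204)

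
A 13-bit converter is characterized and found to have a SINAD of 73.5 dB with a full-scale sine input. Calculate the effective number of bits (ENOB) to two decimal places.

11.92 bits

ENOB = (SINAD − 1.76) / 6.02 = (73.5 − 1.76)/6.02 = 11.917.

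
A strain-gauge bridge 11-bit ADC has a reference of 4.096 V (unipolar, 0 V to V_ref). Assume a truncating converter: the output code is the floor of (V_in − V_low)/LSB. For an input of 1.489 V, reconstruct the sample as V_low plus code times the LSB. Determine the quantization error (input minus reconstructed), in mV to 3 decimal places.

LSB = 4.096/2^11 = 2.000 mV.
(V_in − V_low)/LSB = (1.489 − 0)/0.002 = 744.5000 → code 744 (floor).
Code 744 maps back to 0 + 744×0.002 V = 1.488 V.
V_in − V_rec = 0.001 V = 1.000 mV.

1.000 mV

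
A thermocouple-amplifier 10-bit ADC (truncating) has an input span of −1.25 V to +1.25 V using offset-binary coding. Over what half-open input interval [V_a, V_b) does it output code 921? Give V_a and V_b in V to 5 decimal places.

LSB = 2.5/2^10 = 2.441 mV.
V_a = V_low + 921·LSB = 0.998535 V; V_b = V_low + 922·LSB = 1.00098 V.

[0.99854 V, 1.00098 V)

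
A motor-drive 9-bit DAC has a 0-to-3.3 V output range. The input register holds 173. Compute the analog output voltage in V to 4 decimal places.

1.1150 V

LSB = 3.3 V / 2^9 = 6.445 mV.
V_out = 0 + 173 × 0.00644531 V = 1.11504 V.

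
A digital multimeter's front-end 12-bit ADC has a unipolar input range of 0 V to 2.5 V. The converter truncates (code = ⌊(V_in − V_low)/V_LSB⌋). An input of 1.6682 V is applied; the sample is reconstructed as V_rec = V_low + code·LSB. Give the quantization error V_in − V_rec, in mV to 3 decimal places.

0.109 mV

One LSB is 2.5 V / 4096 = 0.610 mV.
(V_in − V_low)/LSB = (1.6682 − 0)/0.000610352 = 2733.1789 → code 2733 (floor).
V_rec = 0 + 2733·0.000610352 = 1.6680908 V.
V_in − V_rec = 0.00010918 V = 0.109 mV.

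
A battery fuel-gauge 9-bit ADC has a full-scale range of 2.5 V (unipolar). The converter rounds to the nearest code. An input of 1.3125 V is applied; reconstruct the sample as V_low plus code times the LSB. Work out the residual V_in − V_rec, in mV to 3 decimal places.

Step size: 2.5 V ÷ 2^9 = 4.883 mV.
(V_in − V_low)/LSB = (1.3125 − 0)/0.00488281 = 268.8000 → code 269 (round).
V_rec = 0 + 269·0.00488281 = 1.3134766 V.
Error = 1.3125 − 1.3134766 = -0.000976562 V = -0.977 mV.

-0.977 mV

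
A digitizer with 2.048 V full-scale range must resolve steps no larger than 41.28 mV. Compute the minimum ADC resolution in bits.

6 bits

Number of steps required ≥ 2.048 V / 41.28 mV = 49.61.
Need 2^N ≥ 49.61; 2^5 = 32, 2^6 = 64.
Minimum N = 6.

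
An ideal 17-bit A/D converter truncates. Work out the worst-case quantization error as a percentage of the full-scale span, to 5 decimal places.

Truncating → worst-case error = 1 LSB = V_FS/2^17, so 100/131072 = 0.000762939 % of full scale.

0.00076 %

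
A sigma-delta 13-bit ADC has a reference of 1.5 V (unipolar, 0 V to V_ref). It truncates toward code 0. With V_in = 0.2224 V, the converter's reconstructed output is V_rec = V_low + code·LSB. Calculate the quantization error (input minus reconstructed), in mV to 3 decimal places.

LSB = 1.5/2^13 = 183.11 µV.
(0.2224 − 0)/0.000183105 = 1214.6005; ⌊·⌋ gives code 1214.
Code 1214 maps back to 0 + 1214×0.000183105 V = 0.22229004 V.
Error = 0.2224 − 0.22229004 = 0.000109961 V = 0.110 mV.

0.110 mV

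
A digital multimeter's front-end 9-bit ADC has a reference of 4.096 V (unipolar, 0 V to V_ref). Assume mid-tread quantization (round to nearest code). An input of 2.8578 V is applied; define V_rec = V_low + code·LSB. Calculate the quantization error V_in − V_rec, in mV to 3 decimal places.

One LSB is 4.096 V / 512 = 8.000 mV.
(V_in − V_low)/LSB = (2.8578 − 0)/0.008 = 357.2250 → code 357 (round).
V_rec = 0 + 357·0.008 = 2.856 V.
Difference: 0.0018 V → 1.800 mV.

1.800 mV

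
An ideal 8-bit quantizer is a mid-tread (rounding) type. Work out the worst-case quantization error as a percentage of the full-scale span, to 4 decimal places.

0.1953 %

Rounding → worst-case error = ½ LSB = V_FS/2^9, so 100/512 = 0.195312 % of full scale.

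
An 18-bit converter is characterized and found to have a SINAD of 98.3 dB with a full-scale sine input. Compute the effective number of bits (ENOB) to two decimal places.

16.04 bits

ENOB = (SINAD − 1.76) / 6.02 = (98.3 − 1.76)/6.02 = 16.037.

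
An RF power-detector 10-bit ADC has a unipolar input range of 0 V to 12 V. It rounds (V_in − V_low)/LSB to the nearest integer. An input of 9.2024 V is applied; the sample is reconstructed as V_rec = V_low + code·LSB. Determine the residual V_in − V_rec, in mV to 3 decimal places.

3.181 mV

Step size: 12 V ÷ 2^10 = 11.719 mV.
(9.2024 − 0)/0.0117188 = 785.2715; round gives code 785.
V_rec = 0 + 785·0.0117188 = 9.1992188 V.
Error = 9.2024 − 9.1992188 = 0.00318125 V = 3.181 mV.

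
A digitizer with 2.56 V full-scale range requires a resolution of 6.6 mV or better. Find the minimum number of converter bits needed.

Number of steps required ≥ 2.56 V / 6.6 mV = 387.88.
Need 2^N ≥ 387.88; 2^8 = 256, 2^9 = 512.
Minimum N = 9.

9 bits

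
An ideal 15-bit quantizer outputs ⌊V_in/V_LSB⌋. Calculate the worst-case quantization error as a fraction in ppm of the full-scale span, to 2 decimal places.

30.52 ppm

Truncating → worst-case error = 1 LSB = V_FS/2^15, so 1e+06/32768 = 30.5176 ppm of full scale.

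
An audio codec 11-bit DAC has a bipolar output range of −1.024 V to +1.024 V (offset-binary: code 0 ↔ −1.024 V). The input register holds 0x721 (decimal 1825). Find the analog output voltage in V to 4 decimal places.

LSB = 2.048 V / 2^11 = 1.000 mV.
Code 0x721 = 1825 decimal.
V_out = (−1.024) + 1825 × 0.001 V = 0.801 V.

0.8010 V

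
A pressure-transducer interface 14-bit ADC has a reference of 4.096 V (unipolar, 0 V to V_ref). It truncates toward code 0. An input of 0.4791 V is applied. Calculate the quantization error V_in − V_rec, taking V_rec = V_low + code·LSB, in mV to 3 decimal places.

0.100 mV

LSB = 4.096/2^14 = 250.00 µV.
(V_in − V_low)/LSB = (0.4791 − 0)/0.00025 = 1916.4000 → code 1916 (floor).
Code 1916 maps back to 0 + 1916×0.00025 V = 0.479 V.
Difference: 0.0001 V → 0.100 mV.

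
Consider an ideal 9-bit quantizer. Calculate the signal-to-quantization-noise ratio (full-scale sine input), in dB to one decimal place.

SNR ≈ 6.02·N + 1.76 dB = 6.02·9 + 1.76 = 55.94 dB.

55.9 dB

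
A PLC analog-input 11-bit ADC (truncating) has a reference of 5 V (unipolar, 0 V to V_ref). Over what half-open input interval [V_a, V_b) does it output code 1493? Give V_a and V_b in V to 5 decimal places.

LSB = 5/2^11 = 2.441 mV.
V_a = V_low + 1493·LSB = 3.64502 V; V_b = V_low + 1494·LSB = 3.64746 V.

[3.64502 V, 3.64746 V)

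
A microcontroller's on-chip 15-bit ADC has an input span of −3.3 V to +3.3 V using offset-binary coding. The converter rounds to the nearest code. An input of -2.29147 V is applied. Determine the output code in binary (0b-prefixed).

LSB = 6.6 V / 32768 = 201.42 µV.
(-2.29147 − (−3.3)) / 0.000201416 = 5007.199 LSBs.
So the output code is 5007.
In binary (0b-prefixed): 0b1001110001111.

code 0b1001110001111 (decimal 5007)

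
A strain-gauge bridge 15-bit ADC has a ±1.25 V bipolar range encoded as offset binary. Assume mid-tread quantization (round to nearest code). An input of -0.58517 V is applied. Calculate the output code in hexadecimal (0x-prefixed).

Full-scale span = 2.5 V; LSB = 2.5/2^15 = 76.29 µV.
(V_in − V_low)/LSB = (-0.58517 − (−1.25)) / 7.62939e-05 = 8714.060.
Round → code 8714.
In hexadecimal (0x-prefixed): 0x220A.

code 0x220A (decimal 8714)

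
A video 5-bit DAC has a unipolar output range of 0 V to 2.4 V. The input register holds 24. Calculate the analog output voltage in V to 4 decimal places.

LSB = 2.4 V / 2^5 = 75.000 mV.
V_out = 0 + 24 × 0.075 V = 1.8 V.

1.8000 V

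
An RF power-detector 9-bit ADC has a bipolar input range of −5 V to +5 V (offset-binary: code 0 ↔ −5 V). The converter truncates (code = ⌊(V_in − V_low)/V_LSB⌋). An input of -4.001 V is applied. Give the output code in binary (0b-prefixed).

code 0b110011 (decimal 51)

Full-scale span = 10 V; LSB = 10/2^9 = 19.531 mV.
(-4.001 − (−5)) / 0.0195312 = 51.149 LSBs.
So the output code is 51.
In binary (0b-prefixed): 0b110011.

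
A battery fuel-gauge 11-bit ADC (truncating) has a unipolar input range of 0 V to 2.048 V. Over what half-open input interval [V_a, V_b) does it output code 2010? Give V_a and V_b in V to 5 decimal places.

LSB = 2.048/2^11 = 1.000 mV.
V_a = V_low + 2010·LSB = 2.01 V; V_b = V_low + 2011·LSB = 2.011 V.

[2.01000 V, 2.01100 V)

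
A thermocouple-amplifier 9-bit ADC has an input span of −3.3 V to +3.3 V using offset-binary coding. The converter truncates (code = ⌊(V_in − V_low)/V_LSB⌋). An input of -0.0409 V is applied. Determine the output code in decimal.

code 252

Full-scale span = 6.6 V; LSB = 6.6/2^9 = 12.891 mV.
(-0.0409 − (−3.3)) / 0.0128906 = 252.827 LSBs.
⌊·⌋(252.827) = 252.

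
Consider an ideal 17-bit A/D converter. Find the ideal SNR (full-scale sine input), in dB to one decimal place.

SNR ≈ 6.02·N + 1.76 dB = 6.02·17 + 1.76 = 104.10 dB.

104.1 dB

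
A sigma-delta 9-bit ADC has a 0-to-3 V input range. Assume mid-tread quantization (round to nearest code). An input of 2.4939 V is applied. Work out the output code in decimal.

code 426

LSB = 3 V / 512 = 5.859 mV.
(2.4939 − 0) / 0.00585938 = 425.626 LSBs.
So the output code is 426.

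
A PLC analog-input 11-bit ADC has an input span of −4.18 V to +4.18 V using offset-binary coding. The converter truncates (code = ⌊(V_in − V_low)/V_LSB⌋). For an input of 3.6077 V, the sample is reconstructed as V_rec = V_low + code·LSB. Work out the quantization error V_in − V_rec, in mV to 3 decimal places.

One LSB is 8.36 V / 2048 = 4.082 mV.
Scaled input = 1907.8002 LSBs, so code = 1907.
Reconstructed: 3.6044336 V.
Error = 3.6077 − 3.6044336 = 0.00326641 V = 3.266 mV.

3.266 mV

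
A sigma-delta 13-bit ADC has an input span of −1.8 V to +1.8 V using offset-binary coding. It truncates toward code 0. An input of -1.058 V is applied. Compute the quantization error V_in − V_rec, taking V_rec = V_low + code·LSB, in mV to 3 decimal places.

Step size: 3.6 V ÷ 2^13 = 439.45 µV.
(V_in − V_low)/LSB = (-1.058 − (−1.8))/0.000439453 = 1688.4622 → code 1688 (floor).
V_rec = (−1.8) + 1688·0.000439453 = -1.0582031 V.
V_in − V_rec = 0.000203125 V = 0.203 mV.

0.203 mV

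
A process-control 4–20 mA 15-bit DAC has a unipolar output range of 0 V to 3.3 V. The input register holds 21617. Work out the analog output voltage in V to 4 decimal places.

2.1770 V

LSB = 3.3 V / 2^15 = 100.71 µV.
V_out = 0 + 21617 × 0.000100708 V = 2.17701 V.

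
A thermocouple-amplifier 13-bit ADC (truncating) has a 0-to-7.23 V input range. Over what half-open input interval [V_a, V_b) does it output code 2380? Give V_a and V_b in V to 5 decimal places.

[2.10051 V, 2.10140 V)

LSB = 7.23/2^13 = 0.883 mV.
V_a = V_low + 2380·LSB = 2.10051 V; V_b = V_low + 2381·LSB = 2.1014 V.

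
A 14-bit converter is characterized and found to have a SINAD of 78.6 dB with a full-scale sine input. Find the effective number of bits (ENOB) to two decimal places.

ENOB = (SINAD − 1.76) / 6.02 = (78.6 − 1.76)/6.02 = 12.764.

12.76 bits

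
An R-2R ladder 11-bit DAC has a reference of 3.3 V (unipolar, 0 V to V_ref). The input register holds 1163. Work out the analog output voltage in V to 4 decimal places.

LSB = 3.3 V / 2^11 = 1.611 mV.
V_out = 0 + 1163 × 0.00161133 V = 1.87397 V.

1.8740 V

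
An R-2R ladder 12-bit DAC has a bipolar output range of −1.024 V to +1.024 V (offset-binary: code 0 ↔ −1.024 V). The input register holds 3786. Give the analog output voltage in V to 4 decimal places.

LSB = 2.048 V / 2^12 = 0.500 mV.
V_out = (−1.024) + 3786 × 0.0005 V = 0.869 V.

0.8690 V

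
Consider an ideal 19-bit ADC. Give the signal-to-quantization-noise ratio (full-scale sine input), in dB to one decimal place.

116.1 dB

SNR ≈ 6.02·N + 1.76 dB = 6.02·19 + 1.76 = 116.14 dB.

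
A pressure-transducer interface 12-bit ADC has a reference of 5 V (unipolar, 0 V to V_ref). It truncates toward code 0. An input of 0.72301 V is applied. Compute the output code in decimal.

LSB = 5 V / 4096 = 1.221 mV.
(0.72301 − 0) / 0.0012207 = 592.290 LSBs.
⌊·⌋(592.290) = 592.

code 592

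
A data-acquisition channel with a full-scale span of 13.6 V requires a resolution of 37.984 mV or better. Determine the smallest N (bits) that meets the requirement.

9 bits

Number of steps required ≥ 13.6 V / 37.984 mV = 358.05.
Need 2^N ≥ 358.05; 2^8 = 256, 2^9 = 512.
Minimum N = 9.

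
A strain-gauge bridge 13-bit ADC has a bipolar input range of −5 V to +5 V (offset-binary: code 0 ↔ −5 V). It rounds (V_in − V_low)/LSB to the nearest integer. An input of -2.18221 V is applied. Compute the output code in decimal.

LSB = 10 V / 8192 = 1.221 mV.
(-2.18221 − (−5)) / 0.0012207 = 2308.334 LSBs.
Round → code 2308.

code 2308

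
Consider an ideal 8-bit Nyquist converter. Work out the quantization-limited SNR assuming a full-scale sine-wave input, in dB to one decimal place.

49.9 dB

SNR ≈ 6.02·N + 1.76 dB = 6.02·8 + 1.76 = 49.92 dB.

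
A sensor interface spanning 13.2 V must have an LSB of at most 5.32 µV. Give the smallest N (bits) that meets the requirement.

22 bits

Number of steps required ≥ 13.2 V / 5.32 µV = 2481203.01.
Need 2^N ≥ 2481203.01; 2^21 = 2097152, 2^22 = 4194304.
Minimum N = 22.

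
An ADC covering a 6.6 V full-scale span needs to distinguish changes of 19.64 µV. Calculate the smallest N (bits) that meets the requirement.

19 bits

Number of steps required ≥ 6.6 V / 19.64 µV = 336048.88.
Need 2^N ≥ 336048.88; 2^18 = 262144, 2^19 = 524288.
Minimum N = 19.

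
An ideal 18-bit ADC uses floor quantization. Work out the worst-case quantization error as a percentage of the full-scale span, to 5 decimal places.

0.00038 %

Truncating → worst-case error = 1 LSB = V_FS/2^18, so 100/262144 = 0.00038147 % of full scale.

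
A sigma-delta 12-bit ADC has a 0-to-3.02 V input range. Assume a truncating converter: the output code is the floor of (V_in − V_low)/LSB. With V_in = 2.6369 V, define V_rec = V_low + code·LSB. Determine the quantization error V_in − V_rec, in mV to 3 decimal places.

0.298 mV

Step size: 3.02 V ÷ 2^12 = 0.737 mV.
(2.6369 − 0)/0.000737305 = 3576.4048; ⌊·⌋ gives code 3576.
Reconstructed: 2.6366016 V.
V_in − V_rec = 0.000298437 V = 0.298 mV.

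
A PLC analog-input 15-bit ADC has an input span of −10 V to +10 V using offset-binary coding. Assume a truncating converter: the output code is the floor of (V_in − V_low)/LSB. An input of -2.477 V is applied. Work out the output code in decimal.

code 12325

With 32768 levels over 20 V, one step is 0.610 mV.
(V_in − V_low)/LSB = (-2.477 − (−10)) / 0.000610352 = 12325.683.
Floor → code 12325.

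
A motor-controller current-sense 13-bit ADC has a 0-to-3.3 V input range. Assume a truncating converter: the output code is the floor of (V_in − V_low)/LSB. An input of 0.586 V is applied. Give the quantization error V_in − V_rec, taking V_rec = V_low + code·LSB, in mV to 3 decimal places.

0.282 mV

One LSB is 3.3 V / 8192 = 402.83 µV.
(V_in − V_low)/LSB = (0.586 − 0)/0.000402832 = 1454.7006 → code 1454 (floor).
Reconstructed: 0.58571777 V.
V_in − V_rec = 0.000282227 V = 0.282 mV.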